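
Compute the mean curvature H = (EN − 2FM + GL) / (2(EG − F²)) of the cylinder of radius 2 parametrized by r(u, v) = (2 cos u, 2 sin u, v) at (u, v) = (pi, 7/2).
H = -1/4

With E = 4, F = 0, G = 1, L = -2, M = 0, N = 0, assemble
  H = (EN − 2FM + GL) / (2(EG − F²)) = -1/4.
At (u, v) = (pi, 7/2): H = -1/4.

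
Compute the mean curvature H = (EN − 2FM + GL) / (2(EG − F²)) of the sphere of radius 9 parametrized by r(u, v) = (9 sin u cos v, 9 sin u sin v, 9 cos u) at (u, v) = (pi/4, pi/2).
H = -1/9

With E = 81, F = 0, G = 81*sin(u)^2, L = -9*sin(u)/Abs(sin(u)), M = 0, N = -9*sin(u)^3/Abs(sin(u)), assemble
  H = (EN − 2FM + GL) / (2(EG − F²)) = -sin(u)/(9*Abs(sin(u))).
At (u, v) = (pi/4, pi/2): H = -1/9.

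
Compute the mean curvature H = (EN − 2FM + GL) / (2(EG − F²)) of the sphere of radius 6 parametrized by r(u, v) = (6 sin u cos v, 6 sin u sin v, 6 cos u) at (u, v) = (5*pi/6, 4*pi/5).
H = -1/6

With E = 36, F = 0, G = 36*sin(u)^2, L = -6*sin(u)/Abs(sin(u)), M = 0, N = -6*sin(u)^3/Abs(sin(u)), assemble
  H = (EN − 2FM + GL) / (2(EG − F²)) = -sin(u)/(6*Abs(sin(u))).
At (u, v) = (5*pi/6, 4*pi/5): H = -1/6.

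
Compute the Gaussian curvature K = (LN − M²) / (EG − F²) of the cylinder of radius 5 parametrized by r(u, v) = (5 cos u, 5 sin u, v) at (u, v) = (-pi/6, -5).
K = 0

Coefficients of the first fundamental form: E = 25, F = 0, G = 1.
Coefficients of the second fundamental form: L = -5, M = 0, N = 0.
Assemble K = (LN − M²)/(EG − F²) = 0. At (u, v) = (-pi/6, -5): K = 0.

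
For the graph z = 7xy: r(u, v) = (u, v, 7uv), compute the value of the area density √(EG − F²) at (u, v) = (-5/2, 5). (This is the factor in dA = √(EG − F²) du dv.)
√(EG − F²)|_{(-5/2, 5)} = 3*sqrt(681)/2

E = 49*v^2 + 1, F = 49*u*v, G = 49*u^2 + 1, so EG − F² = 49*u^2 + 49*v^2 + 1. Taking the positive square root: √(EG − F²) = sqrt(49*u^2 + 49*v^2 + 1). At (u, v) = (-5/2, 5): 3*sqrt(681)/2.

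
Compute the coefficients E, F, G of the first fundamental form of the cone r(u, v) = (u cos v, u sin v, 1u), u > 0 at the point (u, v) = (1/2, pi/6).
E = 2;  F = 0;  G = 1/4

Partials: r_u = (cos(v), sin(v), 1), r_v = (-u*sin(v), u*cos(v), 0). As functions of (u, v):
  E = r_u · r_u = 2,
  F = r_u · r_v = 0,
  G = r_v · r_v = u^2.
Evaluating at (u, v) = (1/2, pi/6): E = 2, F = 0, G = 1/4.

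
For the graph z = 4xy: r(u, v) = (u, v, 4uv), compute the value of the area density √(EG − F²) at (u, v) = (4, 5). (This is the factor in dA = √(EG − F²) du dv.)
√(EG − F²)|_{(4, 5)} = 3*sqrt(73)

E = 16*v^2 + 1, F = 16*u*v, G = 16*u^2 + 1, so EG − F² = 16*u^2 + 16*v^2 + 1. Taking the positive square root: √(EG − F²) = sqrt(16*u^2 + 16*v^2 + 1). At (u, v) = (4, 5): 3*sqrt(73).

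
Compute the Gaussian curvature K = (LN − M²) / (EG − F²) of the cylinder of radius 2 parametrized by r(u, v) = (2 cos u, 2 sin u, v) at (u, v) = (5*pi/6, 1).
K = 0

Coefficients of the first fundamental form: E = 4, F = 0, G = 1.
Coefficients of the second fundamental form: L = -2, M = 0, N = 0.
Assemble K = (LN − M²)/(EG − F²) = 0. At (u, v) = (5*pi/6, 1): K = 0.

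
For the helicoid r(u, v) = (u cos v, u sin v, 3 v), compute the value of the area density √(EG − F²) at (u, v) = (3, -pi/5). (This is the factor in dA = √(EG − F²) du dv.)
√(EG − F²)|_{(3, -pi/5)} = 3*sqrt(2)

E = 1, F = 0, G = u^2 + 9, so EG − F² = u^2 + 9. Taking the positive square root: √(EG − F²) = sqrt(u^2 + 9). At (u, v) = (3, -pi/5): 3*sqrt(2).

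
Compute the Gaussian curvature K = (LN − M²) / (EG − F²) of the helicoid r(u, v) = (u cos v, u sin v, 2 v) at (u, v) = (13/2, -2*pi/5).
K = -64/34225

Coefficients of the first fundamental form: E = 1, F = 0, G = u^2 + 4.
Coefficients of the second fundamental form: L = 0, M = -2/sqrt(u^2 + 4), N = 0.
Assemble K = (LN − M²)/(EG − F²) = -4/(u^2 + 4)^2. At (u, v) = (13/2, -2*pi/5): K = -64/34225.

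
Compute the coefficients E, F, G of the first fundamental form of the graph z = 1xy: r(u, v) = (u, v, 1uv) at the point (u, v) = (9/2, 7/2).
E = 53/4;  F = 63/4;  G = 85/4

Partials: r_u = (1, 0, v), r_v = (0, 1, u). As functions of (u, v):
  E = r_u · r_u = v^2 + 1,
  F = r_u · r_v = u*v,
  G = r_v · r_v = u^2 + 1.
Evaluating at (u, v) = (9/2, 7/2): E = 53/4, F = 63/4, G = 85/4.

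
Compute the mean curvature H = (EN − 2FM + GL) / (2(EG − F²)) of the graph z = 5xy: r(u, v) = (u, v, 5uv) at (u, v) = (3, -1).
H = 375*sqrt(251)/63001

With E = 25*v^2 + 1, F = 25*u*v, G = 25*u^2 + 1, L = 0, M = 5/sqrt(25*u^2 + 25*v^2 + 1), N = 0, assemble
  H = (EN − 2FM + GL) / (2(EG − F²)) = -125*u*v/(25*u^2 + 25*v^2 + 1)^(3/2).
At (u, v) = (3, -1): H = 375*sqrt(251)/63001.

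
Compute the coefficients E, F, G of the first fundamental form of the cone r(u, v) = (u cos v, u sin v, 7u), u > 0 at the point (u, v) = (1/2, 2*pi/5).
E = 50;  F = 0;  G = 1/4

Partials: r_u = (cos(v), sin(v), 7), r_v = (-u*sin(v), u*cos(v), 0). As functions of (u, v):
  E = r_u · r_u = 50,
  F = r_u · r_v = 0,
  G = r_v · r_v = u^2.
Evaluating at (u, v) = (1/2, 2*pi/5): E = 50, F = 0, G = 1/4.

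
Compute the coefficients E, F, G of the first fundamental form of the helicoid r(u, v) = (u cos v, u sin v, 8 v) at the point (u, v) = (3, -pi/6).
E = 1;  F = 0;  G = 73

Partials: r_u = (cos(v), sin(v), 0), r_v = (-u*sin(v), u*cos(v), 8). As functions of (u, v):
  E = r_u · r_u = 1,
  F = r_u · r_v = 0,
  G = r_v · r_v = u^2 + 64.
Evaluating at (u, v) = (3, -pi/6): E = 1, F = 0, G = 73.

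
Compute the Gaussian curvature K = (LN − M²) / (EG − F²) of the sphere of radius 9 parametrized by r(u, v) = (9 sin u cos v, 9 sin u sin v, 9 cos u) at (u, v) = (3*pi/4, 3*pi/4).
K = 1/81

Coefficients of the first fundamental form: E = 81, F = 0, G = 81*sin(u)^2.
Coefficients of the second fundamental form: L = -9*sin(u)/Abs(sin(u)), M = 0, N = -9*sin(u)^3/Abs(sin(u)).
Assemble K = (LN − M²)/(EG − F²) = 1/81. At (u, v) = (3*pi/4, 3*pi/4): K = 1/81.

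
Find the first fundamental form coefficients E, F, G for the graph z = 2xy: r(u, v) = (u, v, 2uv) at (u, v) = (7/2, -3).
E = 37;  F = -42;  G = 50

Partials: r_u = (1, 0, 2*v), r_v = (0, 1, 2*u). As functions of (u, v):
  E = r_u · r_u = 4*v^2 + 1,
  F = r_u · r_v = 4*u*v,
  G = r_v · r_v = 4*u^2 + 1.
Evaluating at (u, v) = (7/2, -3): E = 37, F = -42, G = 50.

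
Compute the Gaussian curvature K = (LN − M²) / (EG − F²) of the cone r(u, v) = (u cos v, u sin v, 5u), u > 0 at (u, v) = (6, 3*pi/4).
K = 0

Coefficients of the first fundamental form: E = 26, F = 0, G = u^2.
Coefficients of the second fundamental form: L = 0, M = 0, N = 5*sqrt(26)*u^2/(26*Abs(u)).
Assemble K = (LN − M²)/(EG − F²) = 0. At (u, v) = (6, 3*pi/4): K = 0.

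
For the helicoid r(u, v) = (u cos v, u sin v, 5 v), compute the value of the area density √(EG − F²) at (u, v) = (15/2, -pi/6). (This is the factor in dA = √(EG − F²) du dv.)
√(EG − F²)|_{(15/2, -pi/6)} = 5*sqrt(13)/2

E = 1, F = 0, G = u^2 + 25, so EG − F² = u^2 + 25. Taking the positive square root: √(EG − F²) = sqrt(u^2 + 25). At (u, v) = (15/2, -pi/6): 5*sqrt(13)/2.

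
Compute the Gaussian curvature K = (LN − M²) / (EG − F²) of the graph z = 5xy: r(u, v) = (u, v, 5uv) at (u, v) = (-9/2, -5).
K = -400/20511841

Coefficients of the first fundamental form: E = 25*v^2 + 1, F = 25*u*v, G = 25*u^2 + 1.
Coefficients of the second fundamental form: L = 0, M = 5/sqrt(25*u^2 + 25*v^2 + 1), N = 0.
Assemble K = (LN − M²)/(EG − F²) = -25/(625*u^4 + 1250*u^2*v^2 + 50*u^2 + 625*v^4 + 50*v^2 + 1). At (u, v) = (-9/2, -5): K = -400/20511841.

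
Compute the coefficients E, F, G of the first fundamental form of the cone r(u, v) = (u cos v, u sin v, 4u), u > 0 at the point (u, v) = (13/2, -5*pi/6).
E = 17;  F = 0;  G = 169/4

Partials: r_u = (cos(v), sin(v), 4), r_v = (-u*sin(v), u*cos(v), 0). As functions of (u, v):
  E = r_u · r_u = 17,
  F = r_u · r_v = 0,
  G = r_v · r_v = u^2.
Evaluating at (u, v) = (13/2, -5*pi/6): E = 17, F = 0, G = 169/4.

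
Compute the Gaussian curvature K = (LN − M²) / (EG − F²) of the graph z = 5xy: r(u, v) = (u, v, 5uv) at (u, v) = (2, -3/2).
K = -400/395641

Coefficients of the first fundamental form: E = 25*v^2 + 1, F = 25*u*v, G = 25*u^2 + 1.
Coefficients of the second fundamental form: L = 0, M = 5/sqrt(25*u^2 + 25*v^2 + 1), N = 0.
Assemble K = (LN − M²)/(EG − F²) = -25/(625*u^4 + 1250*u^2*v^2 + 50*u^2 + 625*v^4 + 50*v^2 + 1). At (u, v) = (2, -3/2): K = -400/395641.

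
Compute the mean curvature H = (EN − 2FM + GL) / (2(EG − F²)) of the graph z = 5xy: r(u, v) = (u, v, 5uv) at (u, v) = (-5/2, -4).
H = -10000*sqrt(2229)/4968441

With E = 25*v^2 + 1, F = 25*u*v, G = 25*u^2 + 1, L = 0, M = 5/sqrt(25*u^2 + 25*v^2 + 1), N = 0, assemble
  H = (EN − 2FM + GL) / (2(EG − F²)) = -125*u*v/(25*u^2 + 25*v^2 + 1)^(3/2).
At (u, v) = (-5/2, -4): H = -10000*sqrt(2229)/4968441.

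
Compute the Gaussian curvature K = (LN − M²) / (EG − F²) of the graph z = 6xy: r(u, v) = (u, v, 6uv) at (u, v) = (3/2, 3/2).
K = -36/26569

Coefficients of the first fundamental form: E = 36*v^2 + 1, F = 36*u*v, G = 36*u^2 + 1.
Coefficients of the second fundamental form: L = 0, M = 6/sqrt(36*u^2 + 36*v^2 + 1), N = 0.
Assemble K = (LN − M²)/(EG − F²) = -36/(1296*u^4 + 2592*u^2*v^2 + 72*u^2 + 1296*v^4 + 72*v^2 + 1). At (u, v) = (3/2, 3/2): K = -36/26569.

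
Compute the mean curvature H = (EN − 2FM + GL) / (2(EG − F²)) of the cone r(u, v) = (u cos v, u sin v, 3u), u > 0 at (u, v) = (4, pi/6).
H = 3*sqrt(10)/80

With E = 10, F = 0, G = u^2, L = 0, M = 0, N = 3*sqrt(10)*u^2/(10*Abs(u)), assemble
  H = (EN − 2FM + GL) / (2(EG − F²)) = 3*sqrt(10)/(20*Abs(u)).
At (u, v) = (4, pi/6): H = 3*sqrt(10)/80.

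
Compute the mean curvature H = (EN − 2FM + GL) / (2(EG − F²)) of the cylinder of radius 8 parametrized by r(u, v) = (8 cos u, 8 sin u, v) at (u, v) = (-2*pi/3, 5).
H = -1/16

With E = 64, F = 0, G = 1, L = -8, M = 0, N = 0, assemble
  H = (EN − 2FM + GL) / (2(EG − F²)) = -1/16.
At (u, v) = (-2*pi/3, 5): H = -1/16.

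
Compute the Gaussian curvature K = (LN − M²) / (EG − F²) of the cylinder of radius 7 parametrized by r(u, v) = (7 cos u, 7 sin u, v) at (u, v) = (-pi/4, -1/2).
K = 0

Coefficients of the first fundamental form: E = 49, F = 0, G = 1.
Coefficients of the second fundamental form: L = -7, M = 0, N = 0.
Assemble K = (LN − M²)/(EG − F²) = 0. At (u, v) = (-pi/4, -1/2): K = 0.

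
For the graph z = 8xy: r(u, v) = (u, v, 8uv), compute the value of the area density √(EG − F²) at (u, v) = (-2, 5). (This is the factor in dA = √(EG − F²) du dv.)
√(EG − F²)|_{(-2, 5)} = sqrt(1857)

E = 64*v^2 + 1, F = 64*u*v, G = 64*u^2 + 1, so EG − F² = 64*u^2 + 64*v^2 + 1. Taking the positive square root: √(EG − F²) = sqrt(64*u^2 + 64*v^2 + 1). At (u, v) = (-2, 5): sqrt(1857).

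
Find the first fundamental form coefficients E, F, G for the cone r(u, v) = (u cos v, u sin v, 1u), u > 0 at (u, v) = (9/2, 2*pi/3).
E = 2;  F = 0;  G = 81/4

Partials: r_u = (cos(v), sin(v), 1), r_v = (-u*sin(v), u*cos(v), 0). As functions of (u, v):
  E = r_u · r_u = 2,
  F = r_u · r_v = 0,
  G = r_v · r_v = u^2.
Evaluating at (u, v) = (9/2, 2*pi/3): E = 2, F = 0, G = 81/4.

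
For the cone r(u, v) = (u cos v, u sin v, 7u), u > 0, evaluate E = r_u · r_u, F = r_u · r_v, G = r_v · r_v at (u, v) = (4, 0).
E = 50;  F = 0;  G = 16

Partials: r_u = (cos(v), sin(v), 7), r_v = (-u*sin(v), u*cos(v), 0). As functions of (u, v):
  E = r_u · r_u = 50,
  F = r_u · r_v = 0,
  G = r_v · r_v = u^2.
Evaluating at (u, v) = (4, 0): E = 50, F = 0, G = 16.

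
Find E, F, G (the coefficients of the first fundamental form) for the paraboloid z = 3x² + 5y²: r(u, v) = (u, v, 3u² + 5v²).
E = 36*u^2 + 1;  F = 60*u*v;  G = 100*v^2 + 1

Compute partials: r_u = (1, 0, 6*u), r_v = (0, 1, 10*v). Then
  E = r_u · r_u = 36*u^2 + 1,
  F = r_u · r_v = 60*u*v,
  G = r_v · r_v = 100*v^2 + 1.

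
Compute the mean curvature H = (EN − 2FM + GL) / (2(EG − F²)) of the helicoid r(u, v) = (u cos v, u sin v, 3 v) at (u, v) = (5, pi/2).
H = 0

With E = 1, F = 0, G = u^2 + 9, L = 0, M = -3/sqrt(u^2 + 9), N = 0, assemble
  H = (EN − 2FM + GL) / (2(EG − F²)) = 0.
At (u, v) = (5, pi/2): H = 0.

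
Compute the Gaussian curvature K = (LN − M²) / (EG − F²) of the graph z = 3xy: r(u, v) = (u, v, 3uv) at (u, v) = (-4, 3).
K = -9/51076

Coefficients of the first fundamental form: E = 9*v^2 + 1, F = 9*u*v, G = 9*u^2 + 1.
Coefficients of the second fundamental form: L = 0, M = 3/sqrt(9*u^2 + 9*v^2 + 1), N = 0.
Assemble K = (LN − M²)/(EG − F²) = -9/(81*u^4 + 162*u^2*v^2 + 18*u^2 + 81*v^4 + 18*v^2 + 1). At (u, v) = (-4, 3): K = -9/51076.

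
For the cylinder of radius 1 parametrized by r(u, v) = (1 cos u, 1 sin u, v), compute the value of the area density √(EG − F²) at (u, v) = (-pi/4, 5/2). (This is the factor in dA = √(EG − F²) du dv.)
√(EG − F²)|_{(-pi/4, 5/2)} = 1

E = 1, F = 0, G = 1, so EG − F² = 1. Taking the positive square root: √(EG − F²) = 1. At (u, v) = (-pi/4, 5/2): 1.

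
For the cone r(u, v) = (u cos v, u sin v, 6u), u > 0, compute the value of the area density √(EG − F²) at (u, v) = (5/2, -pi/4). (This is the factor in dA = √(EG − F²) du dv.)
√(EG − F²)|_{(5/2, -pi/4)} = 5*sqrt(37)/2

E = 37, F = 0, G = u^2, so EG − F² = 37*u^2. Taking the positive square root: √(EG − F²) = sqrt(37)*Abs(u). At (u, v) = (5/2, -pi/4): 5*sqrt(37)/2.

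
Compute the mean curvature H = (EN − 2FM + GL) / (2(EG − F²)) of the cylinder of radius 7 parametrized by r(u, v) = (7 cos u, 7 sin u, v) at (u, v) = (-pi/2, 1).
H = -1/14

With E = 49, F = 0, G = 1, L = -7, M = 0, N = 0, assemble
  H = (EN − 2FM + GL) / (2(EG − F²)) = -1/14.
At (u, v) = (-pi/2, 1): H = -1/14.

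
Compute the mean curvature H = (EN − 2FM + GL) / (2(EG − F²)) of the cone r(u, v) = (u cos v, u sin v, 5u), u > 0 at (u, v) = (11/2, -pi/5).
H = 5*sqrt(26)/286

With E = 26, F = 0, G = u^2, L = 0, M = 0, N = 5*sqrt(26)*u^2/(26*Abs(u)), assemble
  H = (EN − 2FM + GL) / (2(EG − F²)) = 5*sqrt(26)/(52*Abs(u)).
At (u, v) = (11/2, -pi/5): H = 5*sqrt(26)/286.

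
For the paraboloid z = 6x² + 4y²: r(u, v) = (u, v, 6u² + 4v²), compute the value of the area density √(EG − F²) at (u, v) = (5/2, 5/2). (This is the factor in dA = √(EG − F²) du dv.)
√(EG − F²)|_{(5/2, 5/2)} = sqrt(1301)

E = 144*u^2 + 1, F = 96*u*v, G = 64*v^2 + 1, so EG − F² = 144*u^2 + 64*v^2 + 1. Taking the positive square root: √(EG − F²) = sqrt(144*u^2 + 64*v^2 + 1). At (u, v) = (5/2, 5/2): sqrt(1301).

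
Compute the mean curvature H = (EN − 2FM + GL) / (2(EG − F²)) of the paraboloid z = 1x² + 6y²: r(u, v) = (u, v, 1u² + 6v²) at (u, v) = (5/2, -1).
H = 301*sqrt(170)/28900

With E = 4*u^2 + 1, F = 24*u*v, G = 144*v^2 + 1, L = 2/sqrt(4*u^2 + 144*v^2 + 1), M = 0, N = 12/sqrt(4*u^2 + 144*v^2 + 1), assemble
  H = (EN − 2FM + GL) / (2(EG − F²)) = (24*u^2 + 144*v^2 + 7)/(4*u^2 + 144*v^2 + 1)^(3/2).
At (u, v) = (5/2, -1): H = 301*sqrt(170)/28900.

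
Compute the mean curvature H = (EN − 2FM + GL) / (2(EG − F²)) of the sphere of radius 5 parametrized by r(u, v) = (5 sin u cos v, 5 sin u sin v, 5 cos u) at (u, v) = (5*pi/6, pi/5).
H = -1/5

With E = 25, F = 0, G = 25*sin(u)^2, L = -5*sin(u)/Abs(sin(u)), M = 0, N = -5*sin(u)^3/Abs(sin(u)), assemble
  H = (EN − 2FM + GL) / (2(EG − F²)) = -sin(u)/(5*Abs(sin(u))).
At (u, v) = (5*pi/6, pi/5): H = -1/5.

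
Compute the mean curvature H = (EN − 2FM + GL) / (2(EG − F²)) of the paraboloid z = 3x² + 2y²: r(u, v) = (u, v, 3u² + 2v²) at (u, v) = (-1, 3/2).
H = 185*sqrt(73)/5329

With E = 36*u^2 + 1, F = 24*u*v, G = 16*v^2 + 1, L = 6/sqrt(36*u^2 + 16*v^2 + 1), M = 0, N = 4/sqrt(36*u^2 + 16*v^2 + 1), assemble
  H = (EN − 2FM + GL) / (2(EG − F²)) = (72*u^2 + 48*v^2 + 5)/(36*u^2 + 16*v^2 + 1)^(3/2).
At (u, v) = (-1, 3/2): H = 185*sqrt(73)/5329.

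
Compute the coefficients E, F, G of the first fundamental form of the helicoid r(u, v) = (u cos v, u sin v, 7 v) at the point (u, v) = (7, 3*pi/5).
E = 1;  F = 0;  G = 98

Partials: r_u = (cos(v), sin(v), 0), r_v = (-u*sin(v), u*cos(v), 7). As functions of (u, v):
  E = r_u · r_u = 1,
  F = r_u · r_v = 0,
  G = r_v · r_v = u^2 + 49.
Evaluating at (u, v) = (7, 3*pi/5): E = 1, F = 0, G = 98.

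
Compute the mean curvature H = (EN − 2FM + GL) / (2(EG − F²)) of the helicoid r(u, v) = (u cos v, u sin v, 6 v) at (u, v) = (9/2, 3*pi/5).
H = 0

With E = 1, F = 0, G = u^2 + 36, L = 0, M = -6/sqrt(u^2 + 36), N = 0, assemble
  H = (EN − 2FM + GL) / (2(EG − F²)) = 0.
At (u, v) = (9/2, 3*pi/5): H = 0.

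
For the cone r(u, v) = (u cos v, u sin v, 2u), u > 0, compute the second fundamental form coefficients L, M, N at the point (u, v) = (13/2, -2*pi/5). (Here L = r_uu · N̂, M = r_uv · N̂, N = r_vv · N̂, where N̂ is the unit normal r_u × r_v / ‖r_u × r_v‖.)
L = 0;  M = 0;  N = 13*sqrt(5)/5

Compute the unit normal N̂(u, v) = (-2*sqrt(5)*u*cos(v)/(5*Abs(u)), -2*sqrt(5)*u*sin(v)/(5*Abs(u)), sqrt(5)*u/(5*Abs(u))), and the second partials r_uu, r_uv, r_vv. Take dot products:
  L(u, v) = r_uu · N̂ = 0,
  M(u, v) = r_uv · N̂ = 0,
  N(u, v) = r_vv · N̂ = 2*sqrt(5)*u^2/(5*Abs(u)).
Evaluating at (u, v) = (13/2, -2*pi/5):
  L = 0, M = 0, N = 13*sqrt(5)/5.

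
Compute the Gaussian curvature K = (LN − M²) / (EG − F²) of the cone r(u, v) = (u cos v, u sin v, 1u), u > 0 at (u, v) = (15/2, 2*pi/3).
K = 0

Coefficients of the first fundamental form: E = 2, F = 0, G = u^2.
Coefficients of the second fundamental form: L = 0, M = 0, N = sqrt(2)*u^2/(2*Abs(u)).
Assemble K = (LN − M²)/(EG − F²) = 0. At (u, v) = (15/2, 2*pi/3): K = 0.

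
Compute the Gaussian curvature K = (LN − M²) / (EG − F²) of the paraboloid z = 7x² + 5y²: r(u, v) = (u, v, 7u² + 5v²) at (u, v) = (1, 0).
K = 140/38809

Coefficients of the first fundamental form: E = 196*u^2 + 1, F = 140*u*v, G = 100*v^2 + 1.
Coefficients of the second fundamental form: L = 14/sqrt(196*u^2 + 100*v^2 + 1), M = 0, N = 10/sqrt(196*u^2 + 100*v^2 + 1).
Assemble K = (LN − M²)/(EG − F²) = 140/(38416*u^4 + 39200*u^2*v^2 + 392*u^2 + 10000*v^4 + 200*v^2 + 1). At (u, v) = (1, 0): K = 140/38809.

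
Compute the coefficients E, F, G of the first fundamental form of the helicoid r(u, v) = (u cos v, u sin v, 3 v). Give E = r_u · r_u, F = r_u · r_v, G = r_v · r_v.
E = 1;  F = 0;  G = u^2 + 9

Compute partials: r_u = (cos(v), sin(v), 0), r_v = (-u*sin(v), u*cos(v), 3). Then
  E = r_u · r_u = 1,
  F = r_u · r_v = 0,
  G = r_v · r_v = u^2 + 9.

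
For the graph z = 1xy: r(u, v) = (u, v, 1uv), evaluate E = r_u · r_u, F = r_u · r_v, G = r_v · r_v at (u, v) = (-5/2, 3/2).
E = 13/4;  F = -15/4;  G = 29/4

Partials: r_u = (1, 0, v), r_v = (0, 1, u). As functions of (u, v):
  E = r_u · r_u = v^2 + 1,
  F = r_u · r_v = u*v,
  G = r_v · r_v = u^2 + 1.
Evaluating at (u, v) = (-5/2, 3/2): E = 13/4, F = -15/4, G = 29/4.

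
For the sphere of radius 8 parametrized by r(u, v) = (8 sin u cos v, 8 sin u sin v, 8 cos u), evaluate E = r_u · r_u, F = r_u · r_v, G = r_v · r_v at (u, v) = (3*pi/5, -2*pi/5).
E = 64;  F = 0;  G = 8*sqrt(5) + 40

Partials: r_u = (8*cos(u)*cos(v), 8*sin(v)*cos(u), -8*sin(u)), r_v = (-8*sin(u)*sin(v), 8*sin(u)*cos(v), 0). As functions of (u, v):
  E = r_u · r_u = 64,
  F = r_u · r_v = 0,
  G = r_v · r_v = 64*sin(u)^2.
Evaluating at (u, v) = (3*pi/5, -2*pi/5): E = 64, F = 0, G = 8*sqrt(5) + 40.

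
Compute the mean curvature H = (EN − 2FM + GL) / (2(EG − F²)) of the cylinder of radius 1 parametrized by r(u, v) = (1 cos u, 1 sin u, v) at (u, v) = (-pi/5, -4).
H = -1/2

With E = 1, F = 0, G = 1, L = -1, M = 0, N = 0, assemble
  H = (EN − 2FM + GL) / (2(EG − F²)) = -1/2.
At (u, v) = (-pi/5, -4): H = -1/2.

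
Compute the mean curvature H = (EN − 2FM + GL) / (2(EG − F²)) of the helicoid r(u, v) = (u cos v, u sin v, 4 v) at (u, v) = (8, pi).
H = 0

With E = 1, F = 0, G = u^2 + 16, L = 0, M = -4/sqrt(u^2 + 16), N = 0, assemble
  H = (EN − 2FM + GL) / (2(EG − F²)) = 0.
At (u, v) = (8, pi): H = 0.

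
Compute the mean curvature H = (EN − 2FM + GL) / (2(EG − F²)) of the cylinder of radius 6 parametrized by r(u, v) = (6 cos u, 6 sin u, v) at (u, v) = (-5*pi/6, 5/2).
H = -1/12

With E = 36, F = 0, G = 1, L = -6, M = 0, N = 0, assemble
  H = (EN − 2FM + GL) / (2(EG − F²)) = -1/12.
At (u, v) = (-5*pi/6, 5/2): H = -1/12.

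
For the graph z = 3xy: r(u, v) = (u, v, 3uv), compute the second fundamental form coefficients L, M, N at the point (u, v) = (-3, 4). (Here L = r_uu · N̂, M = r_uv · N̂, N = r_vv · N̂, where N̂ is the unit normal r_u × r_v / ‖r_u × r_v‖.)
L = 0;  M = 3*sqrt(226)/226;  N = 0

Compute the unit normal N̂(u, v) = (-3*v/sqrt(9*u^2 + 9*v^2 + 1), -3*u/sqrt(9*u^2 + 9*v^2 + 1), 1/sqrt(9*u^2 + 9*v^2 + 1)), and the second partials r_uu, r_uv, r_vv. Take dot products:
  L(u, v) = r_uu · N̂ = 0,
  M(u, v) = r_uv · N̂ = 3/sqrt(9*u^2 + 9*v^2 + 1),
  N(u, v) = r_vv · N̂ = 0.
Evaluating at (u, v) = (-3, 4):
  L = 0, M = 3*sqrt(226)/226, N = 0.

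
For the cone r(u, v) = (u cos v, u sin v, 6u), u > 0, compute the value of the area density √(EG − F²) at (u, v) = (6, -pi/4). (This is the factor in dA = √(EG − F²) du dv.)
√(EG − F²)|_{(6, -pi/4)} = 6*sqrt(37)

E = 37, F = 0, G = u^2, so EG − F² = 37*u^2. Taking the positive square root: √(EG − F²) = sqrt(37)*Abs(u). At (u, v) = (6, -pi/4): 6*sqrt(37).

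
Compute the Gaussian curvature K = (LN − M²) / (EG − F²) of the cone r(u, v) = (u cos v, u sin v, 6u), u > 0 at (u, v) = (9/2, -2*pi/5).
K = 0

Coefficients of the first fundamental form: E = 37, F = 0, G = u^2.
Coefficients of the second fundamental form: L = 0, M = 0, N = 6*sqrt(37)*u^2/(37*Abs(u)).
Assemble K = (LN − M²)/(EG − F²) = 0. At (u, v) = (9/2, -2*pi/5): K = 0.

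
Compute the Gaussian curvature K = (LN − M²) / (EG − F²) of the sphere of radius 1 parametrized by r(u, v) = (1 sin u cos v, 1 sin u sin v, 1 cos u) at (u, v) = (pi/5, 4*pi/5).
K = 1

Coefficients of the first fundamental form: E = 1, F = 0, G = sin(u)^2.
Coefficients of the second fundamental form: L = -sin(u)/Abs(sin(u)), M = 0, N = -sin(u)^3/Abs(sin(u)).
Assemble K = (LN − M²)/(EG − F²) = 1. At (u, v) = (pi/5, 4*pi/5): K = 1.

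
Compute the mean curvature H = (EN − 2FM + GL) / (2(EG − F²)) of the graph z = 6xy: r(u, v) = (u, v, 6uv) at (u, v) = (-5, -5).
H = -5400*sqrt(1801)/3243601

With E = 36*v^2 + 1, F = 36*u*v, G = 36*u^2 + 1, L = 0, M = 6/sqrt(36*u^2 + 36*v^2 + 1), N = 0, assemble
  H = (EN − 2FM + GL) / (2(EG − F²)) = -216*u*v/(36*u^2 + 36*v^2 + 1)^(3/2).
At (u, v) = (-5, -5): H = -5400*sqrt(1801)/3243601.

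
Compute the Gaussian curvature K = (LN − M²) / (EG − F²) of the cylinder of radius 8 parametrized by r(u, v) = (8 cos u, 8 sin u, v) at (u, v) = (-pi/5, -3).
K = 0

Coefficients of the first fundamental form: E = 64, F = 0, G = 1.
Coefficients of the second fundamental form: L = -8, M = 0, N = 0.
Assemble K = (LN − M²)/(EG − F²) = 0. At (u, v) = (-pi/5, -3): K = 0.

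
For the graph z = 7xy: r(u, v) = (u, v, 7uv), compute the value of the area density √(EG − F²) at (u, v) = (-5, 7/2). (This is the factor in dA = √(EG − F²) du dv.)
√(EG − F²)|_{(-5, 7/2)} = sqrt(7305)/2

E = 49*v^2 + 1, F = 49*u*v, G = 49*u^2 + 1, so EG − F² = 49*u^2 + 49*v^2 + 1. Taking the positive square root: √(EG − F²) = sqrt(49*u^2 + 49*v^2 + 1). At (u, v) = (-5, 7/2): sqrt(7305)/2.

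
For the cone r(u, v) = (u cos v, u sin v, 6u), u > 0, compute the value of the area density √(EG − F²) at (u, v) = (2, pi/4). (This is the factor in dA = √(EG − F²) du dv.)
√(EG − F²)|_{(2, pi/4)} = 2*sqrt(37)

E = 37, F = 0, G = u^2, so EG − F² = 37*u^2. Taking the positive square root: √(EG − F²) = sqrt(37)*Abs(u). At (u, v) = (2, pi/4): 2*sqrt(37).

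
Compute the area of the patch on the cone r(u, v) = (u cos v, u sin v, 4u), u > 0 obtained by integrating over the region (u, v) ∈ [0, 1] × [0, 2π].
Area = sqrt(17)*pi

Area = ∫∫ √(EG − F²) du dv with √(EG − F²) = sqrt(17)*Abs(u). Integrating over [0, 1] × [0, 2π] gives sqrt(17)*pi.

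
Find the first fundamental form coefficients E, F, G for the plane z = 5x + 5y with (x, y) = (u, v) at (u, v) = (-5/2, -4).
E = 26;  F = 25;  G = 26

Partials: r_u = (1, 0, 5), r_v = (0, 1, 5). As functions of (u, v):
  E = r_u · r_u = 26,
  F = r_u · r_v = 25,
  G = r_v · r_v = 26.
Evaluating at (u, v) = (-5/2, -4): E = 26, F = 25, G = 26.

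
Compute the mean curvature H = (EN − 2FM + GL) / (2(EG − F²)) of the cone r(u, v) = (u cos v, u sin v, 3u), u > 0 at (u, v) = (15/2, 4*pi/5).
H = sqrt(10)/50

With E = 10, F = 0, G = u^2, L = 0, M = 0, N = 3*sqrt(10)*u^2/(10*Abs(u)), assemble
  H = (EN − 2FM + GL) / (2(EG − F²)) = 3*sqrt(10)/(20*Abs(u)).
At (u, v) = (15/2, 4*pi/5): H = sqrt(10)/50.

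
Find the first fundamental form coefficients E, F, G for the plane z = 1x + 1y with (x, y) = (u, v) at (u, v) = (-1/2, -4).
E = 2;  F = 1;  G = 2

Partials: r_u = (1, 0, 1), r_v = (0, 1, 1). As functions of (u, v):
  E = r_u · r_u = 2,
  F = r_u · r_v = 1,
  G = r_v · r_v = 2.
Evaluating at (u, v) = (-1/2, -4): E = 2, F = 1, G = 2.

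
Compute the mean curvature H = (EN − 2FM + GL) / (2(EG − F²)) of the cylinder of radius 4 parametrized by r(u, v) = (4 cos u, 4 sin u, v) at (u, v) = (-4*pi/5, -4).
H = -1/8

With E = 16, F = 0, G = 1, L = -4, M = 0, N = 0, assemble
  H = (EN − 2FM + GL) / (2(EG − F²)) = -1/8.
At (u, v) = (-4*pi/5, -4): H = -1/8.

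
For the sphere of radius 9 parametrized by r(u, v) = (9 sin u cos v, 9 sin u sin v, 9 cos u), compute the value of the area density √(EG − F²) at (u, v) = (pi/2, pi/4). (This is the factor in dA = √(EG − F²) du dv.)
√(EG − F²)|_{(pi/2, pi/4)} = 81

E = 81, F = 0, G = 81*sin(u)^2, so EG − F² = 6561*sin(u)^2. Taking the positive square root: √(EG − F²) = 81*Abs(sin(u)). At (u, v) = (pi/2, pi/4): 81.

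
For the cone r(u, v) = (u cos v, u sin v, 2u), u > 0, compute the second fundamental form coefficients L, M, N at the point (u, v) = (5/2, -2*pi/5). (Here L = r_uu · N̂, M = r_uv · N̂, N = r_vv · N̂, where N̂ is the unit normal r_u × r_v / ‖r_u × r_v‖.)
L = 0;  M = 0;  N = sqrt(5)

Compute the unit normal N̂(u, v) = (-2*sqrt(5)*u*cos(v)/(5*Abs(u)), -2*sqrt(5)*u*sin(v)/(5*Abs(u)), sqrt(5)*u/(5*Abs(u))), and the second partials r_uu, r_uv, r_vv. Take dot products:
  L(u, v) = r_uu · N̂ = 0,
  M(u, v) = r_uv · N̂ = 0,
  N(u, v) = r_vv · N̂ = 2*sqrt(5)*u^2/(5*Abs(u)).
Evaluating at (u, v) = (5/2, -2*pi/5):
  L = 0, M = 0, N = sqrt(5).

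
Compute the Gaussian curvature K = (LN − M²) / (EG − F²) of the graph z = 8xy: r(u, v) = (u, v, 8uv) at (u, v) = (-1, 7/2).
K = -64/720801

Coefficients of the first fundamental form: E = 64*v^2 + 1, F = 64*u*v, G = 64*u^2 + 1.
Coefficients of the second fundamental form: L = 0, M = 8/sqrt(64*u^2 + 64*v^2 + 1), N = 0.
Assemble K = (LN − M²)/(EG − F²) = -64/(4096*u^4 + 8192*u^2*v^2 + 128*u^2 + 4096*v^4 + 128*v^2 + 1). At (u, v) = (-1, 7/2): K = -64/720801.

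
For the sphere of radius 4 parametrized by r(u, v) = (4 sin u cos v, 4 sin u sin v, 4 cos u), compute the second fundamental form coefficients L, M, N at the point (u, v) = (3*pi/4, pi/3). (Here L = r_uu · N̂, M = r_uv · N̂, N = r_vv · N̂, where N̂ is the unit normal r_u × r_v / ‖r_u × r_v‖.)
L = -4;  M = 0;  N = -2

Compute the unit normal N̂(u, v) = (sin(u)^2*cos(v)/Abs(sin(u)), sin(u)^2*sin(v)/Abs(sin(u)), sin(2*u)/(2*Abs(sin(u)))), and the second partials r_uu, r_uv, r_vv. Take dot products:
  L(u, v) = r_uu · N̂ = -4*sin(u)/Abs(sin(u)),
  M(u, v) = r_uv · N̂ = 0,
  N(u, v) = r_vv · N̂ = -4*sin(u)^3/Abs(sin(u)).
Evaluating at (u, v) = (3*pi/4, pi/3):
  L = -4, M = 0, N = -2.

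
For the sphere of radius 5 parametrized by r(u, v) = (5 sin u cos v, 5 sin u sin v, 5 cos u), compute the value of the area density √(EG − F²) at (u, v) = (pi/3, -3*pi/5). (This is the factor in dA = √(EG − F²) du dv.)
√(EG − F²)|_{(pi/3, -3*pi/5)} = 25*sqrt(3)/2

E = 25, F = 0, G = 25*sin(u)^2, so EG − F² = 625*sin(u)^2. Taking the positive square root: √(EG − F²) = 25*Abs(sin(u)). At (u, v) = (pi/3, -3*pi/5): 25*sqrt(3)/2.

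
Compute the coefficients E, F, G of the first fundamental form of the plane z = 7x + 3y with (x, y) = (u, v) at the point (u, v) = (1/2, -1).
E = 50;  F = 21;  G = 10

Partials: r_u = (1, 0, 7), r_v = (0, 1, 3). As functions of (u, v):
  E = r_u · r_u = 50,
  F = r_u · r_v = 21,
  G = r_v · r_v = 10.
Evaluating at (u, v) = (1/2, -1): E = 50, F = 21, G = 10.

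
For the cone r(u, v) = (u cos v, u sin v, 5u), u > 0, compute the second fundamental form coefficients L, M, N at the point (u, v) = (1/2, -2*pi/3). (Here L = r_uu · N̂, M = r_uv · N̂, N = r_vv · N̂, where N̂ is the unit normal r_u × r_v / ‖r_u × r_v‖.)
L = 0;  M = 0;  N = 5*sqrt(26)/52

Compute the unit normal N̂(u, v) = (-5*sqrt(26)*u*cos(v)/(26*Abs(u)), -5*sqrt(26)*u*sin(v)/(26*Abs(u)), sqrt(26)*u/(26*Abs(u))), and the second partials r_uu, r_uv, r_vv. Take dot products:
  L(u, v) = r_uu · N̂ = 0,
  M(u, v) = r_uv · N̂ = 0,
  N(u, v) = r_vv · N̂ = 5*sqrt(26)*u^2/(26*Abs(u)).
Evaluating at (u, v) = (1/2, -2*pi/3):
  L = 0, M = 0, N = 5*sqrt(26)/52.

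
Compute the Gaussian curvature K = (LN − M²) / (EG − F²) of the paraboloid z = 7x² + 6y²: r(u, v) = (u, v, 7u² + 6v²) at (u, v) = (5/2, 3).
K = 42/1590121

Coefficients of the first fundamental form: E = 196*u^2 + 1, F = 168*u*v, G = 144*v^2 + 1.
Coefficients of the second fundamental form: L = 14/sqrt(196*u^2 + 144*v^2 + 1), M = 0, N = 12/sqrt(196*u^2 + 144*v^2 + 1).
Assemble K = (LN − M²)/(EG − F²) = 168/(38416*u^4 + 56448*u^2*v^2 + 392*u^2 + 20736*v^4 + 288*v^2 + 1). At (u, v) = (5/2, 3): K = 42/1590121.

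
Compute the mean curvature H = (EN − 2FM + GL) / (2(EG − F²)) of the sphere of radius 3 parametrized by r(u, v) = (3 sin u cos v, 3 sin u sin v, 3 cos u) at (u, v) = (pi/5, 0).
H = -1/3

With E = 9, F = 0, G = 9*sin(u)^2, L = -3*sin(u)/Abs(sin(u)), M = 0, N = -3*sin(u)^3/Abs(sin(u)), assemble
  H = (EN − 2FM + GL) / (2(EG − F²)) = -sin(u)/(3*Abs(sin(u))).
At (u, v) = (pi/5, 0): H = -1/3.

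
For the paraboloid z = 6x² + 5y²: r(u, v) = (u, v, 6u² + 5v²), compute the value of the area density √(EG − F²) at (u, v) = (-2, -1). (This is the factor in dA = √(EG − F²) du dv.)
√(EG − F²)|_{(-2, -1)} = sqrt(677)

E = 144*u^2 + 1, F = 120*u*v, G = 100*v^2 + 1, so EG − F² = 144*u^2 + 100*v^2 + 1. Taking the positive square root: √(EG − F²) = sqrt(144*u^2 + 100*v^2 + 1). At (u, v) = (-2, -1): sqrt(677).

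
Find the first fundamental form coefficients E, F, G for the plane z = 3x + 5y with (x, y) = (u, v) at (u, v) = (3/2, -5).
E = 10;  F = 15;  G = 26

Partials: r_u = (1, 0, 3), r_v = (0, 1, 5). As functions of (u, v):
  E = r_u · r_u = 10,
  F = r_u · r_v = 15,
  G = r_v · r_v = 26.
Evaluating at (u, v) = (3/2, -5): E = 10, F = 15, G = 26.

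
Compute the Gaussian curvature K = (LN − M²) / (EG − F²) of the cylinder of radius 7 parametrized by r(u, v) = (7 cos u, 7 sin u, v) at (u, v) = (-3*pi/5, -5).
K = 0

Coefficients of the first fundamental form: E = 49, F = 0, G = 1.
Coefficients of the second fundamental form: L = -7, M = 0, N = 0.
Assemble K = (LN − M²)/(EG − F²) = 0. At (u, v) = (-3*pi/5, -5): K = 0.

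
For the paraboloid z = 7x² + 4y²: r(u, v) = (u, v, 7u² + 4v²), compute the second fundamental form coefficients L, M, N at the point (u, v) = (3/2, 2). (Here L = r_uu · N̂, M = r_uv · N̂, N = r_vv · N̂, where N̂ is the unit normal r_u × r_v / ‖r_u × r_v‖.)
L = 7*sqrt(698)/349;  M = 0;  N = 4*sqrt(698)/349

Compute the unit normal N̂(u, v) = (-14*u/sqrt(196*u^2 + 64*v^2 + 1), -8*v/sqrt(196*u^2 + 64*v^2 + 1), 1/sqrt(196*u^2 + 64*v^2 + 1)), and the second partials r_uu, r_uv, r_vv. Take dot products:
  L(u, v) = r_uu · N̂ = 14/sqrt(196*u^2 + 64*v^2 + 1),
  M(u, v) = r_uv · N̂ = 0,
  N(u, v) = r_vv · N̂ = 8/sqrt(196*u^2 + 64*v^2 + 1).
Evaluating at (u, v) = (3/2, 2):
  L = 7*sqrt(698)/349, M = 0, N = 4*sqrt(698)/349.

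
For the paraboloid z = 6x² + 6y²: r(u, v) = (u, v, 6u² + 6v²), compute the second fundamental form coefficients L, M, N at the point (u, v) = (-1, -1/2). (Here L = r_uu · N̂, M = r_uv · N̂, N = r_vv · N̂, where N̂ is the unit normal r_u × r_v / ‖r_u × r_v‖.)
L = 12*sqrt(181)/181;  M = 0;  N = 12*sqrt(181)/181

Compute the unit normal N̂(u, v) = (-12*u/sqrt(144*u^2 + 144*v^2 + 1), -12*v/sqrt(144*u^2 + 144*v^2 + 1), 1/sqrt(144*u^2 + 144*v^2 + 1)), and the second partials r_uu, r_uv, r_vv. Take dot products:
  L(u, v) = r_uu · N̂ = 12/sqrt(144*u^2 + 144*v^2 + 1),
  M(u, v) = r_uv · N̂ = 0,
  N(u, v) = r_vv · N̂ = 12/sqrt(144*u^2 + 144*v^2 + 1).
Evaluating at (u, v) = (-1, -1/2):
  L = 12*sqrt(181)/181, M = 0, N = 12*sqrt(181)/181.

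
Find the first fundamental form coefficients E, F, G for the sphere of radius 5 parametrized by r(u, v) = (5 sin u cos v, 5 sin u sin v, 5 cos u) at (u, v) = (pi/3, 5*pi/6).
E = 25;  F = 0;  G = 75/4

Partials: r_u = (5*cos(u)*cos(v), 5*sin(v)*cos(u), -5*sin(u)), r_v = (-5*sin(u)*sin(v), 5*sin(u)*cos(v), 0). As functions of (u, v):
  E = r_u · r_u = 25,
  F = r_u · r_v = 0,
  G = r_v · r_v = 25*sin(u)^2.
Evaluating at (u, v) = (pi/3, 5*pi/6): E = 25, F = 0, G = 75/4.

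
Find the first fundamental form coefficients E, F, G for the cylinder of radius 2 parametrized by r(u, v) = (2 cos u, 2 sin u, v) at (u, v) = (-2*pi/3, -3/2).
E = 4;  F = 0;  G = 1

Partials: r_u = (-2*sin(u), 2*cos(u), 0), r_v = (0, 0, 1). As functions of (u, v):
  E = r_u · r_u = 4,
  F = r_u · r_v = 0,
  G = r_v · r_v = 1.
Evaluating at (u, v) = (-2*pi/3, -3/2): E = 4, F = 0, G = 1.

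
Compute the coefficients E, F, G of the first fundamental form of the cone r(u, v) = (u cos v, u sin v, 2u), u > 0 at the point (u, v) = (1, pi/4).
E = 5;  F = 0;  G = 1

Partials: r_u = (cos(v), sin(v), 2), r_v = (-u*sin(v), u*cos(v), 0). As functions of (u, v):
  E = r_u · r_u = 5,
  F = r_u · r_v = 0,
  G = r_v · r_v = u^2.
Evaluating at (u, v) = (1, pi/4): E = 5, F = 0, G = 1.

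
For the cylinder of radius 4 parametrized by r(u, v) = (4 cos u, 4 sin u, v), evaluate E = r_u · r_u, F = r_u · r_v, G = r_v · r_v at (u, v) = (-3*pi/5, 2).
E = 16;  F = 0;  G = 1

Partials: r_u = (-4*sin(u), 4*cos(u), 0), r_v = (0, 0, 1). As functions of (u, v):
  E = r_u · r_u = 16,
  F = r_u · r_v = 0,
  G = r_v · r_v = 1.
Evaluating at (u, v) = (-3*pi/5, 2): E = 16, F = 0, G = 1.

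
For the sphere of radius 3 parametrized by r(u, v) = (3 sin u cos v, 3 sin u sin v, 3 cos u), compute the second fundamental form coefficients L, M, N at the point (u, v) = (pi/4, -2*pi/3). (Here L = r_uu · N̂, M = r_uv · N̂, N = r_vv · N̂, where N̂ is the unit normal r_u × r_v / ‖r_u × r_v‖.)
L = -3;  M = 0;  N = -3/2

Compute the unit normal N̂(u, v) = (sin(u)^2*cos(v)/Abs(sin(u)), sin(u)^2*sin(v)/Abs(sin(u)), sin(2*u)/(2*Abs(sin(u)))), and the second partials r_uu, r_uv, r_vv. Take dot products:
  L(u, v) = r_uu · N̂ = -3*sin(u)/Abs(sin(u)),
  M(u, v) = r_uv · N̂ = 0,
  N(u, v) = r_vv · N̂ = -3*sin(u)^3/Abs(sin(u)).
Evaluating at (u, v) = (pi/4, -2*pi/3):
  L = -3, M = 0, N = -3/2.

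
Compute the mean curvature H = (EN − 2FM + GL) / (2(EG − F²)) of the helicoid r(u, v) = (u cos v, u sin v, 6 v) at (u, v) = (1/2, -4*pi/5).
H = 0

With E = 1, F = 0, G = u^2 + 36, L = 0, M = -6/sqrt(u^2 + 36), N = 0, assemble
  H = (EN − 2FM + GL) / (2(EG − F²)) = 0.
At (u, v) = (1/2, -4*pi/5): H = 0.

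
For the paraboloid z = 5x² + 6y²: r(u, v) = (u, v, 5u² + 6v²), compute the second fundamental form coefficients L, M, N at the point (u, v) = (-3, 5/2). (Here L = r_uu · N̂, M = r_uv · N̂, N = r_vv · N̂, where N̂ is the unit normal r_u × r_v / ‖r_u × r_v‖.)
L = 10*sqrt(1801)/1801;  M = 0;  N = 12*sqrt(1801)/1801

Compute the unit normal N̂(u, v) = (-10*u/sqrt(100*u^2 + 144*v^2 + 1), -12*v/sqrt(100*u^2 + 144*v^2 + 1), 1/sqrt(100*u^2 + 144*v^2 + 1)), and the second partials r_uu, r_uv, r_vv. Take dot products:
  L(u, v) = r_uu · N̂ = 10/sqrt(100*u^2 + 144*v^2 + 1),
  M(u, v) = r_uv · N̂ = 0,
  N(u, v) = r_vv · N̂ = 12/sqrt(100*u^2 + 144*v^2 + 1).
Evaluating at (u, v) = (-3, 5/2):
  L = 10*sqrt(1801)/1801, M = 0, N = 12*sqrt(1801)/1801.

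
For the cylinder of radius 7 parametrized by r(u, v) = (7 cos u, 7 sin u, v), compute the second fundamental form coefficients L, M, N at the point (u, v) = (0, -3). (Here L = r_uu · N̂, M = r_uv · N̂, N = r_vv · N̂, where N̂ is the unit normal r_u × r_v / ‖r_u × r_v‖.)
L = -7;  M = 0;  N = 0

Compute the unit normal N̂(u, v) = (cos(u), sin(u), 0), and the second partials r_uu, r_uv, r_vv. Take dot products:
  L(u, v) = r_uu · N̂ = -7,
  M(u, v) = r_uv · N̂ = 0,
  N(u, v) = r_vv · N̂ = 0.
Evaluating at (u, v) = (0, -3):
  L = -7, M = 0, N = 0.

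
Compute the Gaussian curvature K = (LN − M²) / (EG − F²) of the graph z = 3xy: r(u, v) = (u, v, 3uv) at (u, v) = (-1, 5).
K = -9/55225

Coefficients of the first fundamental form: E = 9*v^2 + 1, F = 9*u*v, G = 9*u^2 + 1.
Coefficients of the second fundamental form: L = 0, M = 3/sqrt(9*u^2 + 9*v^2 + 1), N = 0.
Assemble K = (LN − M²)/(EG − F²) = -9/(81*u^4 + 162*u^2*v^2 + 18*u^2 + 81*v^4 + 18*v^2 + 1). At (u, v) = (-1, 5): K = -9/55225.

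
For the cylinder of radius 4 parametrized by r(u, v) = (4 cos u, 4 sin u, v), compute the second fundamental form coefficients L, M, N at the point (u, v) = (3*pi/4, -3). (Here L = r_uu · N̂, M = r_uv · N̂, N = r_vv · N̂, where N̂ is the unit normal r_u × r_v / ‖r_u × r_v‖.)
L = -4;  M = 0;  N = 0

Compute the unit normal N̂(u, v) = (cos(u), sin(u), 0), and the second partials r_uu, r_uv, r_vv. Take dot products:
  L(u, v) = r_uu · N̂ = -4,
  M(u, v) = r_uv · N̂ = 0,
  N(u, v) = r_vv · N̂ = 0.
Evaluating at (u, v) = (3*pi/4, -3):
  L = -4, M = 0, N = 0.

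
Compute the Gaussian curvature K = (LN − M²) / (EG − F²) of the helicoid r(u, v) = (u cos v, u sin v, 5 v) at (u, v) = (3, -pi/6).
K = -25/1156

Coefficients of the first fundamental form: E = 1, F = 0, G = u^2 + 25.
Coefficients of the second fundamental form: L = 0, M = -5/sqrt(u^2 + 25), N = 0.
Assemble K = (LN − M²)/(EG − F²) = -25/(u^2 + 25)^2. At (u, v) = (3, -pi/6): K = -25/1156.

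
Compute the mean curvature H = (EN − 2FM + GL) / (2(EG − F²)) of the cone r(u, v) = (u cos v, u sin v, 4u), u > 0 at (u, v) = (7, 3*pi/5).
H = 2*sqrt(17)/119

With E = 17, F = 0, G = u^2, L = 0, M = 0, N = 4*sqrt(17)*u^2/(17*Abs(u)), assemble
  H = (EN − 2FM + GL) / (2(EG − F²)) = 2*sqrt(17)/(17*Abs(u)).
At (u, v) = (7, 3*pi/5): H = 2*sqrt(17)/119.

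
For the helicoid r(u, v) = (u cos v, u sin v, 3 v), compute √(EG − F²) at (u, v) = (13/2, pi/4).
√(EG − F²)|_{(13/2, pi/4)} = sqrt(205)/2

E = 1, F = 0, G = u^2 + 9; EG − F² = u^2 + 9; √(EG − F²) = sqrt(u^2 + 9). At the given point: sqrt(205)/2.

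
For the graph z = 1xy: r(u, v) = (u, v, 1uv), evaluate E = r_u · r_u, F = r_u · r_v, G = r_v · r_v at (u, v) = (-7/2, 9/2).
E = 85/4;  F = -63/4;  G = 53/4

Partials: r_u = (1, 0, v), r_v = (0, 1, u). As functions of (u, v):
  E = r_u · r_u = v^2 + 1,
  F = r_u · r_v = u*v,
  G = r_v · r_v = u^2 + 1.
Evaluating at (u, v) = (-7/2, 9/2): E = 85/4, F = -63/4, G = 53/4.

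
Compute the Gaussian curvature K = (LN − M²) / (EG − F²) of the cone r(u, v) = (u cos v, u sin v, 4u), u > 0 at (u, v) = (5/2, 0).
K = 0

Coefficients of the first fundamental form: E = 17, F = 0, G = u^2.
Coefficients of the second fundamental form: L = 0, M = 0, N = 4*sqrt(17)*u^2/(17*Abs(u)).
Assemble K = (LN − M²)/(EG − F²) = 0. At (u, v) = (5/2, 0): K = 0.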